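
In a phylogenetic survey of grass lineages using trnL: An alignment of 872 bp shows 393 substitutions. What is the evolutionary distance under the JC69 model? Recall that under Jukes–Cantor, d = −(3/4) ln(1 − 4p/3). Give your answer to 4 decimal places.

0.6889

p = 393/872 ≈ 0.450688.
d = −(3/4) ln(1 − 4p/3) = −0.75 ln(1 − 0.600917) = −0.75 ln(0.399083)
  = −0.75 × (-0.918586) = 0.688940 substitutions/site.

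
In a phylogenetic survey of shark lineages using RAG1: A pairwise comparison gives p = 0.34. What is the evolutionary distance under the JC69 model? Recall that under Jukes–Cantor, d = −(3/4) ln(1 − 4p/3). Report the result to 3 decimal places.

0.453

d = −(3/4) ln(1 − 4p/3) = −0.75 ln(1 − 0.453333) = −0.75 ln(0.546667)
  = −0.75 × (-0.603915) = 0.452936 substitutions/site.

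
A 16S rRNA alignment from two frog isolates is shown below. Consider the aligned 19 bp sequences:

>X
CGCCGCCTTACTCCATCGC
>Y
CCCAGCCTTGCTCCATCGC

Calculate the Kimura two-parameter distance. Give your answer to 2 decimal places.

0.18

Of 19 sites, 1 differences are transitions and 2 are transversions, so P = 1/19 ≈ 0.052632 and Q = 2/19 ≈ 0.105263.
Under the Kimura two-parameter model, d = −½ ln(1 − 2P − Q) − ¼ ln(1 − 2Q).
1 − 2P − Q = 0.789473, giving −½ ln(0.789473) = 0.118195.
1 − 2Q = 0.789474, giving −¼ ln(0.789474) = 0.059097.
d = 0.118195 + 0.059097 = 0.177292.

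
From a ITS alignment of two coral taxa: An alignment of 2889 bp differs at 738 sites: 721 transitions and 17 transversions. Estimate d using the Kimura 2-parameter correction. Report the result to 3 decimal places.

0.355

P = 721/2889 ≈ 0.249567 and Q = 17/2889 ≈ 0.005884.
Under the Kimura two-parameter model, d = −½ ln(1 − 2P − Q) − ¼ ln(1 − 2Q).
1 − 2P − Q = 0.494982, giving −½ ln(0.494982) = 0.351617.
1 − 2Q = 0.988232, giving −¼ ln(0.988232) = 0.002959.
d = 0.351617 + 0.002959 = 0.354576.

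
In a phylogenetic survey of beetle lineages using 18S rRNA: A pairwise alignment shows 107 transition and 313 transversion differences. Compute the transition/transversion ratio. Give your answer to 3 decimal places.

0.342

R = 107/313 = 0.341853… ≈ 0.342 (to 3 d.p.).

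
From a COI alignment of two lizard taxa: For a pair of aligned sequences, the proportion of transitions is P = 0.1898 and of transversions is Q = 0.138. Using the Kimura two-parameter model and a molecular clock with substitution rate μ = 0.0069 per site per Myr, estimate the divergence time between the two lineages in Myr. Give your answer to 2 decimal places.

Under the Kimura two-parameter model, d = −½ ln(1 − 2P − Q) − ¼ ln(1 − 2Q).
1 − 2P − Q = 0.4824, giving −½ ln(0.4824) = 0.364491.
1 − 2Q = 0.724, giving −¼ ln(0.724) = 0.080741.
d = 0.364491 + 0.080741 = 0.445232.
Under a molecular clock d = 2μt, so t = d/(2μ) = 0.445232 / (2 × 0.0069) = 32.26 Myr.

32.26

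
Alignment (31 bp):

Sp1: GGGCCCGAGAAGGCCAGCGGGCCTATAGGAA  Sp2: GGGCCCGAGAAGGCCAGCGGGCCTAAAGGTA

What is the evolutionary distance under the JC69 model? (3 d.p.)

0.067

The sequences differ at 2 of 31 sites (26, 30), so p = 2/31 ≈ 0.064516.
d = −(3/4) ln(1 − 4p/3) = −0.75 ln(1 − 0.086021) = −0.75 ln(0.913979)
  = −0.75 × (-0.089948) = 0.067461 substitutions/site.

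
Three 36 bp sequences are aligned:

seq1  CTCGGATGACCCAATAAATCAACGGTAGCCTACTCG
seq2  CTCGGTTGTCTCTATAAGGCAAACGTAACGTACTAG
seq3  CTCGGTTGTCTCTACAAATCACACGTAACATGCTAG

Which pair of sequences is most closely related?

seq2 and seq3

seq1–seq2: 11/36 differ, p = 0.306, d = 0.392.
seq1–seq3: 12/36 differ, p = 0.333, d = 0.441.
seq2–seq3: 6/36 differ, p = 0.167, d = 0.188.
The smallest distance is between seq2 and seq3.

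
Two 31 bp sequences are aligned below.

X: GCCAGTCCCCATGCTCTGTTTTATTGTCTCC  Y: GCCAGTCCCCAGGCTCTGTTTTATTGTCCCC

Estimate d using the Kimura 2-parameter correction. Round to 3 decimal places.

Of 31 sites, 1 differences are transitions and 1 are transversions, so P = 1/31 ≈ 0.032258 and Q = 1/31 ≈ 0.032258.
Under the Kimura two-parameter model, d = −½ ln(1 − 2P − Q) − ¼ ln(1 − 2Q).
1 − 2P − Q = 0.903226, giving −½ ln(0.903226) = 0.050891.
1 − 2Q = 0.935484, giving −¼ ln(0.935484) = 0.016673.
d = 0.050891 + 0.016673 = 0.067564.

0.068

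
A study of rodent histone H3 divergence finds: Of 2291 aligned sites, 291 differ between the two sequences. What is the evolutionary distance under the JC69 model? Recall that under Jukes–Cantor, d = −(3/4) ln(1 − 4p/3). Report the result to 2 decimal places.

p = 291/2291 ≈ 0.127019.
d = −(3/4) ln(1 − 4p/3) = −0.75 ln(1 − 0.169359) = −0.75 ln(0.830641)
  = −0.75 × (-0.185558) = 0.139169 substitutions/site.

0.14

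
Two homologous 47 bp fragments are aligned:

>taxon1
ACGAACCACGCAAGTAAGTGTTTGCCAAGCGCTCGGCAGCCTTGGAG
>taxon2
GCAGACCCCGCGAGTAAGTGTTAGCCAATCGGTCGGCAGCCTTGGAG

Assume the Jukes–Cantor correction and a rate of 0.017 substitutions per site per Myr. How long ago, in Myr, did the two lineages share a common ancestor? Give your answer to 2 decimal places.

5.68

The sequences differ at 8 of 47 sites (1, 3, 4, 8, 12, 23, 29, 32), so p = 8/47 ≈ 0.170213.
d = −(3/4) ln(1 − 4p/3) = −0.75 ln(1 − 0.226951) = −0.75 ln(0.773049)
  = −0.75 × (-0.257413) = 0.193060 substitutions/site.
Under a molecular clock d = 2μt, so t = d/(2μ) = 0.193060 / (2 × 0.017) = 5.68 Myr.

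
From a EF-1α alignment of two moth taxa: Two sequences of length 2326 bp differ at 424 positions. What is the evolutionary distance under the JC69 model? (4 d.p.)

p = 424/2326 ≈ 0.182287.
d = −(3/4) ln(1 − 4p/3) = −0.75 ln(1 − 0.243049) = −0.75 ln(0.756951)
  = −0.75 × (-0.278457) = 0.208843 substitutions/site.

0.2088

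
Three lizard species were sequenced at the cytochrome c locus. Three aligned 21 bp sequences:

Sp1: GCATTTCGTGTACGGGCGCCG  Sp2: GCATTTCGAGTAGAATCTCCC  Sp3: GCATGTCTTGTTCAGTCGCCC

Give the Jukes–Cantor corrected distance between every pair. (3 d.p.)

d(Sp1,Sp2) = 0.441, d(Sp1,Sp3) = 0.360, d(Sp2,Sp3) = 0.441

Sp1–Sp2: 7/21 sites differ → p ≈ 0.333333, d = −0.75 ln(1 − 0.444444) = 0.440839 ≈ 0.441.
Sp1–Sp3: 6/21 sites differ → p ≈ 0.285714, d = −0.75 ln(1 − 0.380952) = 0.359679 ≈ 0.360.
Sp2–Sp3: 7/21 sites differ → p ≈ 0.333333, d = −0.75 ln(1 − 0.444444) = 0.440839 ≈ 0.441.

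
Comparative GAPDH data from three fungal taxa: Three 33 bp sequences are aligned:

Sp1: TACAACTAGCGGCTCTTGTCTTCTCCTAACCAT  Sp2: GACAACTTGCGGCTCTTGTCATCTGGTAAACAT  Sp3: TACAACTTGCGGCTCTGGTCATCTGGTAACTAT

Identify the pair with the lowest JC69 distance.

Sp1–Sp2: 6/33 differ, p = 0.182, d = 0.208.
Sp1–Sp3: 6/33 differ, p = 0.182, d = 0.208.
Sp2–Sp3: 4/33 differ, p = 0.121, d = 0.132.
The smallest distance is between Sp2 and Sp3.

Sp2 and Sp3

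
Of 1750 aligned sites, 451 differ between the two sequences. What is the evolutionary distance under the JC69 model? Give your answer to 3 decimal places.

0.316

p = 451/1750 ≈ 0.257714.
d = −(3/4) ln(1 − 4p/3) = −0.75 ln(1 − 0.343619) = −0.75 ln(0.656381)
  = −0.75 × (-0.421014) = 0.315761 substitutions/site.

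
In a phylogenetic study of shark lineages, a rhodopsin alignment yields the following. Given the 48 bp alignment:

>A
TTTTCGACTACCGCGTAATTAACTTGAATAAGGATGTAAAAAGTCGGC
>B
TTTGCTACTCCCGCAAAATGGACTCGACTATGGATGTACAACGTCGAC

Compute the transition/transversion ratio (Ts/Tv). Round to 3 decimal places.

0.444

Transitions are A↔G and C↔T; transversions are all other mismatches.
Transitions: 4. Transversions: 9.
R = 4/9 = 0.444444… ≈ 0.444 (to 3 d.p.).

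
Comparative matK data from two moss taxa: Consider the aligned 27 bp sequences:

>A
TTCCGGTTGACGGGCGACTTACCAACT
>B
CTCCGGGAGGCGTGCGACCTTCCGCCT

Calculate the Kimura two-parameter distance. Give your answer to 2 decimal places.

Of 27 sites, 4 differences are transitions and 5 are transversions, so P = 4/27 ≈ 0.148148 and Q = 5/27 ≈ 0.185185.
Under the Kimura two-parameter model, d = −½ ln(1 − 2P − Q) − ¼ ln(1 − 2Q).
1 − 2P − Q = 0.518519, giving −½ ln(0.518519) = 0.328389.
1 − 2Q = 0.62963, giving −¼ ln(0.62963) = 0.115656.
d = 0.328389 + 0.115656 = 0.444045.

0.44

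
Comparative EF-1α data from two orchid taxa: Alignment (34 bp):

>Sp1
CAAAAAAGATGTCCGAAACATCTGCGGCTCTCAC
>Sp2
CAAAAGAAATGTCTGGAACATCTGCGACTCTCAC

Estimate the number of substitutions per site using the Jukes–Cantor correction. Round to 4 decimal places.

The sequences differ at 5 of 34 sites (6, 8, 14, 16, 27), so p = 5/34 ≈ 0.147059.
d = −(3/4) ln(1 − 4p/3) = −0.75 ln(1 − 0.196079) = −0.75 ln(0.803921)
  = −0.75 × (-0.218254) = 0.163691 substitutions/site.

0.1637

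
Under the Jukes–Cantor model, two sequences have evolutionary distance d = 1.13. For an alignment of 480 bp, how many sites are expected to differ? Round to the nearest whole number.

Invert JC69: p = (3/4)(1 − e^(−4d/3)) = 0.75 × (1 − e^(-1.506667)) = 0.75 × (1 − 0.221647) = 0.583765.
Expected differing sites = pL ≈ 0.583765 × 480 = 280.2072 ≈ 280.

280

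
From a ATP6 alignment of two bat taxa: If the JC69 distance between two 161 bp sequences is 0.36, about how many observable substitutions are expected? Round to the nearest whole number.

Invert JC69: p = (3/4)(1 − e^(−4d/3)) = 0.75 × (1 − e^(-0.48)) = 0.75 × (1 − 0.618783) = 0.285913.
Expected differing sites = pL ≈ 0.285913 × 161 = 46.031993 ≈ 46.

46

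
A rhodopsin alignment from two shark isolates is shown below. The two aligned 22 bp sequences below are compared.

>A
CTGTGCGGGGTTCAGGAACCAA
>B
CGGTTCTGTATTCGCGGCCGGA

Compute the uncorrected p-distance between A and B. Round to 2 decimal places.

The sequences differ at 11 of 22 positions.
p = 11/22 = 0.50.

0.50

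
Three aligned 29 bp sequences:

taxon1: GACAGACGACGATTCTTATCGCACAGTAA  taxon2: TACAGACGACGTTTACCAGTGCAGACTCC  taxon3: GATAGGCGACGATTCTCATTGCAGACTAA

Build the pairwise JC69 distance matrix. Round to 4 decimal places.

d(taxon1,taxon2) = 0.5285, d(taxon1,taxon3) = 0.2421, d(taxon2,taxon3) = 0.4006

taxon1–taxon2: 11/29 sites differ → p ≈ 0.37931, d = −0.75 ln(1 − 0.505747) = 0.528531 ≈ 0.5285.
taxon1–taxon3: 6/29 sites differ → p ≈ 0.206897, d = −0.75 ln(1 − 0.275863) = 0.242081 ≈ 0.2421.
taxon2–taxon3: 9/29 sites differ → p ≈ 0.310345, d = −0.75 ln(1 − 0.413793) = 0.400562 ≈ 0.4006.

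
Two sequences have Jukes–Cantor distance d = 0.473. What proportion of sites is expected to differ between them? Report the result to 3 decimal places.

p = (3/4)(1 − e^(−4d/3)) = 0.75 × (1 − e^(-0.630667)) = 0.75 × (1 − 0.532237) = 0.350822.

0.351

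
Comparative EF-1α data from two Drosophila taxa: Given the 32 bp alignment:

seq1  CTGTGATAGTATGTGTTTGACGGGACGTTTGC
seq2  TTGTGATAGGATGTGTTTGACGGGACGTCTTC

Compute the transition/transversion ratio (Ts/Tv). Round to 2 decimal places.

Transitions are A↔G and C↔T; transversions are all other mismatches.
Transitions: 2. Transversions: 2.
R = 2/2 = 1.00.

1.00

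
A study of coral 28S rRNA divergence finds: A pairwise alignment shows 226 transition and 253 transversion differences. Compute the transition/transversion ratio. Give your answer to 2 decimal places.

R = 226/253 = 0.893280… ≈ 0.89 (to 2 d.p.).

0.89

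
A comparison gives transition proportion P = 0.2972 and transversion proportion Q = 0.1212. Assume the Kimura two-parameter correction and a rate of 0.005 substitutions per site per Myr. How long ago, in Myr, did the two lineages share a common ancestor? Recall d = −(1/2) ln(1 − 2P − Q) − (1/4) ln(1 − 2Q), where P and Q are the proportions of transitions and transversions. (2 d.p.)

69.81

Under the Kimura two-parameter model, d = −½ ln(1 − 2P − Q) − ¼ ln(1 − 2Q).
1 − 2P − Q = 0.2844, giving −½ ln(0.2844) = 0.628687.
1 − 2Q = 0.7576, giving −¼ ln(0.7576) = 0.069400.
d = 0.628687 + 0.069400 = 0.698087.
Under a molecular clock d = 2μt, so t = d/(2μ) = 0.698087 / (2 × 0.005) = 69.81 Myr.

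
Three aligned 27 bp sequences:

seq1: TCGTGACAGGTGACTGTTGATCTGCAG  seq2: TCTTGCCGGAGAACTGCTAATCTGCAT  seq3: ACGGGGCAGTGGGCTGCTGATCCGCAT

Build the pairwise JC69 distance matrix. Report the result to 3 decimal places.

d(seq1,seq2) = 0.441, d(seq1,seq3) = 0.441, d(seq2,seq3) = 0.511

seq1–seq2: 9/27 sites differ → p ≈ 0.333333, d = −0.75 ln(1 − 0.444444) = 0.440839 ≈ 0.441.
seq1–seq3: 9/27 sites differ → p ≈ 0.333333, d = −0.75 ln(1 − 0.444444) = 0.440839 ≈ 0.441.
seq2–seq3: 10/27 sites differ → p ≈ 0.37037, d = −0.75 ln(1 − 0.493827) = 0.510658 ≈ 0.511.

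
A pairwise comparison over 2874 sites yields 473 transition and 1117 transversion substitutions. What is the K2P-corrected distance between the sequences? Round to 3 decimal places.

P = 473/2874 ≈ 0.164579 and Q = 1117/2874 ≈ 0.388657.
Under the Kimura two-parameter model, d = −½ ln(1 − 2P − Q) − ¼ ln(1 − 2Q).
1 − 2P − Q = 0.282185, giving −½ ln(0.282185) = 0.632596.
1 − 2Q = 0.222686, giving −¼ ln(0.222686) = 0.375498.
d = 0.632596 + 0.375498 = 1.008094.

1.008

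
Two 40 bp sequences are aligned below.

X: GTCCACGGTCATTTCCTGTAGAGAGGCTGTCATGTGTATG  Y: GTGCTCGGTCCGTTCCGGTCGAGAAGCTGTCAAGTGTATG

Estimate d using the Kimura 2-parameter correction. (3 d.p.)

0.235

Of 40 sites, 1 differences are transitions and 7 are transversions, so P = 1/40 = 0.025 and Q = 7/40 = 0.175.
Under the Kimura two-parameter model, d = −½ ln(1 − 2P − Q) − ¼ ln(1 − 2Q).
1 − 2P − Q = 0.775, giving −½ ln(0.775) = 0.127446.
1 − 2Q = 0.65, giving −¼ ln(0.65) = 0.107696.
d = 0.127446 + 0.107696 = 0.235142.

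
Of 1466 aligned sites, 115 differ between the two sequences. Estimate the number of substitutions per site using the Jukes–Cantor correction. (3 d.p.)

0.083

p = 115/1466 ≈ 0.078445.
d = −(3/4) ln(1 − 4p/3) = −0.75 ln(1 − 0.104593) = −0.75 ln(0.895407)
  = −0.75 × (-0.110477) = 0.082858 substitutions/site.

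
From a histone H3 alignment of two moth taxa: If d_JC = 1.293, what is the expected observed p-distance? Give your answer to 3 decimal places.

p = (3/4)(1 − e^(−4d/3)) = 0.75 × (1 − e^(-1.724)) = 0.75 × (1 − 0.178351) = 0.616237.

0.616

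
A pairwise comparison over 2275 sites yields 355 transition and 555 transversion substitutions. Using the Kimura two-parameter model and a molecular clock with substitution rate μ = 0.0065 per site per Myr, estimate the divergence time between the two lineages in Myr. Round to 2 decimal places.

P = 355/2275 ≈ 0.156044 and Q = 555/2275 ≈ 0.243956.
Under the Kimura two-parameter model, d = −½ ln(1 − 2P − Q) − ¼ ln(1 − 2Q).
1 − 2P − Q = 0.443956, giving −½ ln(0.443956) = 0.406015.
1 − 2Q = 0.512088, giving −¼ ln(0.512088) = 0.167315.
d = 0.406015 + 0.167315 = 0.573330.
Under a molecular clock d = 2μt, so t = d/(2μ) = 0.573330 / (2 × 0.0065) = 44.10 Myr.

44.10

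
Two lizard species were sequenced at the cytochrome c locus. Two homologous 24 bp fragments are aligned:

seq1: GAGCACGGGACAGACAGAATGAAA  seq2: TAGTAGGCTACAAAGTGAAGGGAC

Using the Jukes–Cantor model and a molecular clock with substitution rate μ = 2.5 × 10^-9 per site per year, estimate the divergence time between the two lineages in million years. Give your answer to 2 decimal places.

The sequences differ at 11 of 24 sites, so p = 11/24 ≈ 0.458333.
d = −(3/4) ln(1 − 4p/3) = −0.75 ln(1 − 0.611111) = −0.75 ln(0.388889)
  = −0.75 × (-0.944461) = 0.708346 substitutions/site.
Under a molecular clock d = 2μt, so t = d/(2μ) = 0.708346 / (2 × 2.5 × 10^-9) = 141.67 million years.

141.67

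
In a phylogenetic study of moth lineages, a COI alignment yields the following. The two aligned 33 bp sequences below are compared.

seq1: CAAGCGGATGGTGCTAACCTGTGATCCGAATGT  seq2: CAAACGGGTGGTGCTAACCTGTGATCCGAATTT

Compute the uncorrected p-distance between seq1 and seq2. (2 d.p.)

The sequences differ at 3 of 33 positions (sites 4, 8, 32).
p = 3/33 = 0.090909… ≈ 0.09 (to 2 d.p.).

0.09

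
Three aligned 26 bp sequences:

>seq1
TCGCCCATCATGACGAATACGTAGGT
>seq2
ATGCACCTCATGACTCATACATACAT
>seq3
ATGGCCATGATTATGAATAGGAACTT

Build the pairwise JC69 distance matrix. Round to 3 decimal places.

d(seq1,seq2) = 0.464, d(seq1,seq3) = 0.539, d(seq2,seq3) = 0.717

seq1–seq2: 9/26 sites differ → p ≈ 0.346154, d = −0.75 ln(1 − 0.461539) = 0.464280 ≈ 0.464.
seq1–seq3: 10/26 sites differ → p ≈ 0.384615, d = −0.75 ln(1 − 0.51282) = 0.539341 ≈ 0.539.
seq2–seq3: 12/26 sites differ → p ≈ 0.461538, d = −0.75 ln(1 − 0.615384) = 0.716632 ≈ 0.717.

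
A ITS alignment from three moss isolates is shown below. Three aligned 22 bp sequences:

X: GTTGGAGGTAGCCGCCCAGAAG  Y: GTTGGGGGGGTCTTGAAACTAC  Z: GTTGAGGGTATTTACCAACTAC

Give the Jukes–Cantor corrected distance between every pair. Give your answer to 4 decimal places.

X–Y: 12/22 sites differ → p ≈ 0.545455, d = −0.75 ln(1 − 0.727273) = 0.974463 ≈ 0.9745.
X–Z: 10/22 sites differ → p ≈ 0.454545, d = −0.75 ln(1 − 0.60606) = 0.698667 ≈ 0.6987.
Y–Z: 7/22 sites differ → p ≈ 0.318182, d = −0.75 ln(1 − 0.424243) = 0.414052 ≈ 0.4141.

d(X,Y) = 0.9745, d(X,Z) = 0.6987, d(Y,Z) = 0.4141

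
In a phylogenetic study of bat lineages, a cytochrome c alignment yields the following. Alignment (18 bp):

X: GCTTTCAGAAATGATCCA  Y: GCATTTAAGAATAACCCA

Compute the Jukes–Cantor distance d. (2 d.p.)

The sequences differ at 6 of 18 sites (3, 6, 8, 9, 13, 15), so p = 6/18 ≈ 0.333333.
d = −(3/4) ln(1 − 4p/3) = −0.75 ln(1 − 0.444444) = −0.75 ln(0.555556)
  = −0.75 × (-0.587786) = 0.440840 substitutions/site.

0.44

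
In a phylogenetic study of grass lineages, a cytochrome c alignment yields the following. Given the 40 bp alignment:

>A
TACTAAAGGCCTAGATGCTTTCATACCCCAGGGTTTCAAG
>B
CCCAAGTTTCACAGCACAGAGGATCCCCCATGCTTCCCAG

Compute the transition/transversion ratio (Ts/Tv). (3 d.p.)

0.222

Transitions are A↔G and C↔T; transversions are all other mismatches.
Transitions: 4. Transversions: 18.
R = 4/18 = 0.222222… ≈ 0.222 (to 3 d.p.).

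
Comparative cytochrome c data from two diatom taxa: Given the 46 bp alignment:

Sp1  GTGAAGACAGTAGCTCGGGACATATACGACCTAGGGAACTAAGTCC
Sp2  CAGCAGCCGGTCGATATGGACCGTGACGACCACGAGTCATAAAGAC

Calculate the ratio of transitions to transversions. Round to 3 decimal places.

0.158

Transitions are A↔G and C↔T; transversions are all other mismatches.
Transitions: 3. Transversions: 19.
R = 3/19 = 0.157894… ≈ 0.158 (to 3 d.p.).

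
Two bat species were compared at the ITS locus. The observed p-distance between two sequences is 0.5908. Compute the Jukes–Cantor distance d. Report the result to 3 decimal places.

1.162

d = −(3/4) ln(1 − 4p/3) = −0.75 ln(1 − 0.787733) = −0.75 ln(0.212267)
  = −0.75 × (-1.549910) = 1.162433 substitutions/site.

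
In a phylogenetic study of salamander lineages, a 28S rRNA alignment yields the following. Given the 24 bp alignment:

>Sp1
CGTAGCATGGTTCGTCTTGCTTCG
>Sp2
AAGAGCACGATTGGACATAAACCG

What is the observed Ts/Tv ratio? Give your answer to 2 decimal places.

0.71

Transitions are A↔G and C↔T; transversions are all other mismatches.
Transitions: 5. Transversions: 7.
R = 5/7 = 0.714285… ≈ 0.71 (to 2 d.p.).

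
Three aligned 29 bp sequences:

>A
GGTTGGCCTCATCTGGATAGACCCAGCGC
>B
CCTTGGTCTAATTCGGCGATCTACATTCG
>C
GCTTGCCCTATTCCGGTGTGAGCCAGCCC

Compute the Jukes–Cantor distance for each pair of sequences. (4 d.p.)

A–B: 16/29 sites differ → p ≈ 0.551724, d = −0.75 ln(1 − 0.735632) = 0.997810 ≈ 0.9978.
A–C: 10/29 sites differ → p ≈ 0.344828, d = −0.75 ln(1 − 0.459771) = 0.461822 ≈ 0.4618.
B–C: 14/29 sites differ → p ≈ 0.482759, d = −0.75 ln(1 − 0.643679) = 0.773942 ≈ 0.7739.

d(A,B) = 0.9978, d(A,C) = 0.4618, d(B,C) = 0.7739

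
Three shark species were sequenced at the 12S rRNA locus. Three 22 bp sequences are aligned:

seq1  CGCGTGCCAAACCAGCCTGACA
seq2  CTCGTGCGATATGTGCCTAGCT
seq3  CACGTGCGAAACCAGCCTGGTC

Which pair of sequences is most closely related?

seq1–seq2: 9/22 differ, p = 0.409, d = 0.591.
seq1–seq3: 5/22 differ, p = 0.227, d = 0.271.
seq2–seq3: 8/22 differ, p = 0.364, d = 0.497.
The smallest distance is between seq1 and seq3.

seq1 and seq3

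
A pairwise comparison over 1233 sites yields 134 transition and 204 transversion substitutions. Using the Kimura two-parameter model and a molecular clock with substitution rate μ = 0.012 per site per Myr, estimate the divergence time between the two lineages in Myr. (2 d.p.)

14.24

P = 134/1233 ≈ 0.108678 and Q = 204/1233 ≈ 0.16545.
Under the Kimura two-parameter model, d = −½ ln(1 − 2P − Q) − ¼ ln(1 − 2Q).
1 − 2P − Q = 0.617194, giving −½ ln(0.617194) = 0.241286.
1 − 2Q = 0.6691, giving −¼ ln(0.6691) = 0.100455.
d = 0.241286 + 0.100455 = 0.341741.
Under a molecular clock d = 2μt, so t = d/(2μ) = 0.341741 / (2 × 0.012) = 14.24 Myr.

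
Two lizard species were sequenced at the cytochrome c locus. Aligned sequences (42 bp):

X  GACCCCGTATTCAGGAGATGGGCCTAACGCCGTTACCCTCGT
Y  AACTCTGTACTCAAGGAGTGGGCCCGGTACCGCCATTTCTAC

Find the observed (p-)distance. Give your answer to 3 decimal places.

0.524

The sequences differ at 22 of 42 positions.
p = 22/42 = 0.523809… ≈ 0.524 (to 3 d.p.).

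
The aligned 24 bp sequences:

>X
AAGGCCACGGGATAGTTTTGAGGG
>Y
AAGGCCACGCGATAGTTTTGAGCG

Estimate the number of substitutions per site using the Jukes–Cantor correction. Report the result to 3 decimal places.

0.088

The sequences differ at 2 of 24 sites (10, 23), so p = 2/24 ≈ 0.083333.
d = −(3/4) ln(1 − 4p/3) = −0.75 ln(1 − 0.111111) = −0.75 ln(0.888889)
  = −0.75 × (-0.117783) = 0.088337 substitutions/site.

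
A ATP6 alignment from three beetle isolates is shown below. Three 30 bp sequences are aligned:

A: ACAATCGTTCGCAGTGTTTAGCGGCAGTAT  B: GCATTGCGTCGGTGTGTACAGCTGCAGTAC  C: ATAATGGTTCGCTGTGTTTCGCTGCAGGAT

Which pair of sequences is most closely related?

A–B: 11/30 differ, p = 0.367, d = 0.503.
A–C: 6/30 differ, p = 0.200, d = 0.233.
B–C: 11/30 differ, p = 0.367, d = 0.503.
The smallest distance is between A and C.

A and C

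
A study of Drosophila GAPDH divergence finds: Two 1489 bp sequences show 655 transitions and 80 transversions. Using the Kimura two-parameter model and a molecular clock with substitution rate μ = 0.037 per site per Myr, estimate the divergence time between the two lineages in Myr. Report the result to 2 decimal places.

18.70

P = 655/1489 ≈ 0.439893 and Q = 80/1489 ≈ 0.053727.
Under the Kimura two-parameter model, d = −½ ln(1 − 2P − Q) − ¼ ln(1 − 2Q).
1 − 2P − Q = 0.066487, giving −½ ln(0.066487) = 1.355374.
1 − 2Q = 0.892546, giving −¼ ln(0.892546) = 0.028419.
d = 1.355374 + 0.028419 = 1.383793.
Under a molecular clock d = 2μt, so t = d/(2μ) = 1.383793 / (2 × 0.037) = 18.70 Myr.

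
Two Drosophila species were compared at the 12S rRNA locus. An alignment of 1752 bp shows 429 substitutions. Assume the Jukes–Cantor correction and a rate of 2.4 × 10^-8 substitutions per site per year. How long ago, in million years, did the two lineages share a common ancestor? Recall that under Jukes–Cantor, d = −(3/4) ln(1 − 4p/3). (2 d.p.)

6.18

p = 429/1752 ≈ 0.244863.
d = −(3/4) ln(1 − 4p/3) = −0.75 ln(1 − 0.326484) = −0.75 ln(0.673516)
  = −0.75 × (-0.395244) = 0.296433 substitutions/site.
Under a molecular clock d = 2μt, so t = d/(2μ) = 0.296433 / (2 × 2.4 × 10^-8) = 6.18 million years.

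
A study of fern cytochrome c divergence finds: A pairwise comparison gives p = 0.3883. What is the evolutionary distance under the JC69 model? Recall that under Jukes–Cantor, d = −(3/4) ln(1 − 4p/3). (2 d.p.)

0.55

d = −(3/4) ln(1 − 4p/3) = −0.75 ln(1 − 0.517733) = −0.75 ln(0.482267)
  = −0.75 × (-0.729257) = 0.546943 substitutions/site.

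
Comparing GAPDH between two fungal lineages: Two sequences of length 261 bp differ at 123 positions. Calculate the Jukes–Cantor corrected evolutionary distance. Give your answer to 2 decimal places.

0.74

p = 123/261 ≈ 0.471264.
d = −(3/4) ln(1 − 4p/3) = −0.75 ln(1 − 0.628352) = −0.75 ln(0.371648)
  = −0.75 × (-0.989808) = 0.742356 substitutions/site.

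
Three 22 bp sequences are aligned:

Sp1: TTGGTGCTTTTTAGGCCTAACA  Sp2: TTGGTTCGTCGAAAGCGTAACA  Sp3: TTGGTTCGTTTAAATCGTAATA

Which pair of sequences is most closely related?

Sp1–Sp2: 7/22 differ, p = 0.318, d = 0.414.
Sp1–Sp3: 7/22 differ, p = 0.318, d = 0.414.
Sp2–Sp3: 4/22 differ, p = 0.182, d = 0.208.
The smallest distance is between Sp2 and Sp3.

Sp2 and Sp3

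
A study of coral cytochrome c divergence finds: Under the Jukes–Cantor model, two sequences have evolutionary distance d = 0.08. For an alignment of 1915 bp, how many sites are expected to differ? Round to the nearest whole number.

145

Invert JC69: p = (3/4)(1 − e^(−4d/3)) = 0.75 × (1 − e^(-0.106667)) = 0.75 × (1 − 0.898825) = 0.075881.
Expected differing sites = pL ≈ 0.075881 × 1915 = 145.312115 ≈ 145.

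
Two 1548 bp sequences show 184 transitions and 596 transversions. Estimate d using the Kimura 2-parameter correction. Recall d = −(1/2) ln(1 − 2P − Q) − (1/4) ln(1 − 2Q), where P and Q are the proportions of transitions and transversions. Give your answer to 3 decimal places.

P = 184/1548 ≈ 0.118863 and Q = 596/1548 ≈ 0.385013.
Under the Kimura two-parameter model, d = −½ ln(1 − 2P − Q) − ¼ ln(1 − 2Q).
1 − 2P − Q = 0.377261, giving −½ ln(0.377261) = 0.487409.
1 − 2Q = 0.229974, giving −¼ ln(0.229974) = 0.367447.
d = 0.487409 + 0.367447 = 0.854856.

0.855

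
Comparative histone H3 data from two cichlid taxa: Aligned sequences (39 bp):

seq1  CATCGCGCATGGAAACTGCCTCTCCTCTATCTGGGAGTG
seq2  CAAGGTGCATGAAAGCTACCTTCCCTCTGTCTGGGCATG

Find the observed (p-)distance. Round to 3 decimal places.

0.282

The sequences differ at 11 of 39 positions.
p = 11/39 = 0.282051… ≈ 0.282 (to 3 d.p.).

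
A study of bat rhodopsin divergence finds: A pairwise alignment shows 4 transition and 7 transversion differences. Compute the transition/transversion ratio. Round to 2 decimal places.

0.57

R = 4/7 = 0.571428… ≈ 0.57 (to 2 d.p.).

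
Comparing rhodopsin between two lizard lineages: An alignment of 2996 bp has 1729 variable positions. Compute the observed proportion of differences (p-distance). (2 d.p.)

p = 1729/2996 = 0.577102… ≈ 0.58 (to 2 d.p.).

0.58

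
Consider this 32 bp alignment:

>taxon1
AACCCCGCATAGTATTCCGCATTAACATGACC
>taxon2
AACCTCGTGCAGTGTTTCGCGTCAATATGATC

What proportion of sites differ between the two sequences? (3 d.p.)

The sequences differ at 10 of 32 positions (sites 5, 8, 9, 10, 14, 17, 21, 23, 26, 31).
p = 10/32 = 0.3125 ≈ 0.313 (to 3 d.p.).

0.313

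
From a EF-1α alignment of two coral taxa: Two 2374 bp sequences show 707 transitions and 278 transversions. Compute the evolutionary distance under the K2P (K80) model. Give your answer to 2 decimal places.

P = 707/2374 ≈ 0.29781 and Q = 278/2374 ≈ 0.117102.
Under the Kimura two-parameter model, d = −½ ln(1 − 2P − Q) − ¼ ln(1 − 2Q).
1 − 2P − Q = 0.287278, giving −½ ln(0.287278) = 0.623652.
1 − 2Q = 0.765796, giving −¼ ln(0.765796) = 0.066710.
d = 0.623652 + 0.066710 = 0.690362.

0.69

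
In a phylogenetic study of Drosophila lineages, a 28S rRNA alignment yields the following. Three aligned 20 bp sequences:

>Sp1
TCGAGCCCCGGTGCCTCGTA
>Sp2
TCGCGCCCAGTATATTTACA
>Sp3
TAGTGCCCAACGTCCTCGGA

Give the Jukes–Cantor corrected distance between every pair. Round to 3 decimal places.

d(Sp1,Sp2) = 0.824, d(Sp1,Sp3) = 0.572, d(Sp2,Sp3) = 0.824

Sp1–Sp2: 10/20 sites differ → p = 0.5, d = −0.75 ln(1 − 0.666667) = 0.823960 ≈ 0.824.
Sp1–Sp3: 8/20 sites differ → p = 0.4, d = −0.75 ln(1 − 0.533333) = 0.571605 ≈ 0.572.
Sp2–Sp3: 10/20 sites differ → p = 0.5, d = −0.75 ln(1 − 0.666667) = 0.823960 ≈ 0.824.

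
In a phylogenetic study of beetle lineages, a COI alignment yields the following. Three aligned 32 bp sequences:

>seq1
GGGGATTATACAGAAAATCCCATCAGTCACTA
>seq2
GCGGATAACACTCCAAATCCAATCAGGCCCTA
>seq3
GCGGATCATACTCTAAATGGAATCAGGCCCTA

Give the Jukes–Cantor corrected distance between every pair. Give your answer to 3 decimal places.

d(seq1,seq2) = 0.353, d(seq1,seq3) = 0.404, d(seq2,seq3) = 0.175

seq1–seq2: 9/32 sites differ → p = 0.28125, d = −0.75 ln(1 − 0.375) = 0.352503 ≈ 0.353.
seq1–seq3: 10/32 sites differ → p = 0.3125, d = −0.75 ln(1 − 0.416667) = 0.404248 ≈ 0.404.
seq2–seq3: 5/32 sites differ → p = 0.15625, d = −0.75 ln(1 − 0.208333) = 0.175211 ≈ 0.175.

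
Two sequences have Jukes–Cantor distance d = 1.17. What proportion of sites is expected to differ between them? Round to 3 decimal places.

p = (3/4)(1 − e^(−4d/3)) = 0.75 × (1 − e^(-1.56)) = 0.75 × (1 − 0.210136) = 0.592398.

0.592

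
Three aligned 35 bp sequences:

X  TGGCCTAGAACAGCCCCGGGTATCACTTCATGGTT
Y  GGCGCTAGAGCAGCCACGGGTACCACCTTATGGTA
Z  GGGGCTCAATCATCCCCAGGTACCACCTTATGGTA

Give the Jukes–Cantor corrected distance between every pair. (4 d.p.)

X–Y: 9/35 sites differ → p ≈ 0.257143, d = −0.75 ln(1 − 0.342857) = 0.314890 ≈ 0.3149.
X–Z: 11/35 sites differ → p ≈ 0.314286, d = −0.75 ln(1 − 0.419048) = 0.407315 ≈ 0.4073.
Y–Z: 7/35 sites differ → p = 0.2, d = −0.75 ln(1 − 0.266667) = 0.232617 ≈ 0.2326.

d(X,Y) = 0.3149, d(X,Z) = 0.4073, d(Y,Z) = 0.2326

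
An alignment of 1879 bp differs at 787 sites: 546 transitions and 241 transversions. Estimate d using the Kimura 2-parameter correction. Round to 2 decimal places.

0.69

P = 546/1879 ≈ 0.29058 and Q = 241/1879 ≈ 0.12826.
Under the Kimura two-parameter model, d = −½ ln(1 − 2P − Q) − ¼ ln(1 − 2Q).
1 − 2P − Q = 0.29058, giving −½ ln(0.29058) = 0.617938.
1 − 2Q = 0.74348, giving −¼ ln(0.74348) = 0.074103.
d = 0.617938 + 0.074103 = 0.692041.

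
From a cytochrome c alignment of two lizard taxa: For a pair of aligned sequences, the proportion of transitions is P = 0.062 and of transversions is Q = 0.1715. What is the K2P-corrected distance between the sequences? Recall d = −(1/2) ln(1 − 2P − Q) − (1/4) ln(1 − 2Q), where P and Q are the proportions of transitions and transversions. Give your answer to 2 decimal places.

0.28

Under the Kimura two-parameter model, d = −½ ln(1 − 2P − Q) − ¼ ln(1 − 2Q).
1 − 2P − Q = 0.7045, giving −½ ln(0.7045) = 0.175133.
1 − 2Q = 0.657, giving −¼ ln(0.657) = 0.105018.
d = 0.175133 + 0.105018 = 0.280151.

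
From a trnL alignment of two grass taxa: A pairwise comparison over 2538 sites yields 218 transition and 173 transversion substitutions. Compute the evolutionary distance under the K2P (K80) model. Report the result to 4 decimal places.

0.1738

P = 218/2538 ≈ 0.085894 and Q = 173/2538 ≈ 0.068164.
Under the Kimura two-parameter model, d = −½ ln(1 − 2P − Q) − ¼ ln(1 − 2Q).
1 − 2P − Q = 0.760048, giving −½ ln(0.760048) = 0.137187.
1 − 2Q = 0.863672, giving −¼ ln(0.863672) = 0.036641.
d = 0.137187 + 0.036641 = 0.173828.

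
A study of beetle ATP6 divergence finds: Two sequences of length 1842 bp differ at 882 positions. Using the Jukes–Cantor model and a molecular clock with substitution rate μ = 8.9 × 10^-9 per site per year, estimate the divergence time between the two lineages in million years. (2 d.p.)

42.86

p = 882/1842 ≈ 0.478827.
d = −(3/4) ln(1 − 4p/3) = −0.75 ln(1 − 0.638436) = −0.75 ln(0.361564)
  = −0.75 × (-1.017316) = 0.762987 substitutions/site.
Under a molecular clock d = 2μt, so t = d/(2μ) = 0.762987 / (2 × 8.9 × 10^-9) = 42.86 million years.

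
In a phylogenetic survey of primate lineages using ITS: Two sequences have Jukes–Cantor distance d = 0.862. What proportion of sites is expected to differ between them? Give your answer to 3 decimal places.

0.512

p = (3/4)(1 − e^(−4d/3)) = 0.75 × (1 − e^(-1.149333)) = 0.75 × (1 − 0.316848) = 0.512364.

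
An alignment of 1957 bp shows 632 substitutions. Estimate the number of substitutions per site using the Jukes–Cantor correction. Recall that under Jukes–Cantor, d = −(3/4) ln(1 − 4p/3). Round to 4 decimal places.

0.4224

p = 632/1957 ≈ 0.322943.
d = −(3/4) ln(1 − 4p/3) = −0.75 ln(1 − 0.430591) = −0.75 ln(0.569409)
  = −0.75 × (-0.563156) = 0.422367 substitutions/site.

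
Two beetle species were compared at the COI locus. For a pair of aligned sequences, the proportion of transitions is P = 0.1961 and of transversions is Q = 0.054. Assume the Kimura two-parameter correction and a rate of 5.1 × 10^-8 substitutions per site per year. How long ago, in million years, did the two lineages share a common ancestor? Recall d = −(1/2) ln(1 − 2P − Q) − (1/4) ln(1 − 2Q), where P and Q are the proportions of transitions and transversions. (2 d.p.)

3.18

Under the Kimura two-parameter model, d = −½ ln(1 − 2P − Q) − ¼ ln(1 − 2Q).
1 − 2P − Q = 0.5538, giving −½ ln(0.5538) = 0.295476.
1 − 2Q = 0.892, giving −¼ ln(0.892) = 0.028572.
d = 0.295476 + 0.028572 = 0.324048.
Under a molecular clock d = 2μt, so t = d/(2μ) = 0.324048 / (2 × 5.1 × 10^-8) = 3.18 million years.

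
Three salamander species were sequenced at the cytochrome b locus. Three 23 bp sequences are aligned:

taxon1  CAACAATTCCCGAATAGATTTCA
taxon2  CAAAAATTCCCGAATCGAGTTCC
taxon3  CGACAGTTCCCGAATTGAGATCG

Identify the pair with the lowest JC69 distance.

taxon1 and taxon2

taxon1–taxon2: 4/23 differ, p = 0.174, d = 0.198.
taxon1–taxon3: 6/23 differ, p = 0.261, d = 0.321.
taxon2–taxon3: 6/23 differ, p = 0.261, d = 0.321.
The smallest distance is between taxon1 and taxon2.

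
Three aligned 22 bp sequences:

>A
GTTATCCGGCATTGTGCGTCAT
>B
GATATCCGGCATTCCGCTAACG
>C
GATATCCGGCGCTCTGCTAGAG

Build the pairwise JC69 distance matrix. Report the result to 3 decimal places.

d(A,B) = 0.497, d(A,C) = 0.497, d(B,C) = 0.271

A–B: 8/22 sites differ → p ≈ 0.363636, d = −0.75 ln(1 − 0.484848) = 0.497470 ≈ 0.497.
A–C: 8/22 sites differ → p ≈ 0.363636, d = −0.75 ln(1 − 0.484848) = 0.497470 ≈ 0.497.
B–C: 5/22 sites differ → p ≈ 0.227273, d = −0.75 ln(1 − 0.303031) = 0.270761 ≈ 0.271.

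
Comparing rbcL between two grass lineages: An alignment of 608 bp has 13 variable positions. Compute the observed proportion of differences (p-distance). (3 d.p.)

0.021

p = 13/608 = 0.021381… ≈ 0.021 (to 3 d.p.).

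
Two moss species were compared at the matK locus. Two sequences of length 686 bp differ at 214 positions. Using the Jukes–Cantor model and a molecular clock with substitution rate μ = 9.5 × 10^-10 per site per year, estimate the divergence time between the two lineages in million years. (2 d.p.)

212.27

p = 214/686 ≈ 0.311953.
d = −(3/4) ln(1 − 4p/3) = −0.75 ln(1 − 0.415937) = −0.75 ln(0.584063)
  = −0.75 × (-0.537746) = 0.403310 substitutions/site.
Under a molecular clock d = 2μt, so t = d/(2μ) = 0.403310 / (2 × 9.5 × 10^-10) = 212.27 million years.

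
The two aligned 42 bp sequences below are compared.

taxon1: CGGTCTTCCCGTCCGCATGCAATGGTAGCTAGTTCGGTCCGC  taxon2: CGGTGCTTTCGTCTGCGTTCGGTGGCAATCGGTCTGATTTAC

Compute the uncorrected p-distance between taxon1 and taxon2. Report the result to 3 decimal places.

0.476

The sequences differ at 20 of 42 positions.
p = 20/42 = 0.476190… ≈ 0.476 (to 3 d.p.).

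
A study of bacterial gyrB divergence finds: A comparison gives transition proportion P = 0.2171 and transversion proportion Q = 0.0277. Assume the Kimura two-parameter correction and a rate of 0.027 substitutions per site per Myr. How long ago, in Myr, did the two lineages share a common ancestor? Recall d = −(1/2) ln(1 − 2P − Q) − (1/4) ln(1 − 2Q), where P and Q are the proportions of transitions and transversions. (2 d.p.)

6.00

Under the Kimura two-parameter model, d = −½ ln(1 − 2P − Q) − ¼ ln(1 − 2Q).
1 − 2P − Q = 0.5381, giving −½ ln(0.5381) = 0.309855.
1 − 2Q = 0.9446, giving −¼ ln(0.9446) = 0.014248.
d = 0.309855 + 0.014248 = 0.324103.
Under a molecular clock d = 2μt, so t = d/(2μ) = 0.324103 / (2 × 0.027) = 6.00 Myr.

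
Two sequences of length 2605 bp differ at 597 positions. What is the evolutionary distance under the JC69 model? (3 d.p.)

p = 597/2605 ≈ 0.229175.
d = −(3/4) ln(1 − 4p/3) = −0.75 ln(1 − 0.305567) = −0.75 ln(0.694433)
  = −0.75 × (-0.364660) = 0.273495 substitutions/site.

0.273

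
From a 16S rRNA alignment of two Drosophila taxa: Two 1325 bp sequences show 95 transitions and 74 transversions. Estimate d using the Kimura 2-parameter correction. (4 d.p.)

0.1407

P = 95/1325 ≈ 0.071698 and Q = 74/1325 ≈ 0.055849.
Under the Kimura two-parameter model, d = −½ ln(1 − 2P − Q) − ¼ ln(1 − 2Q).
1 − 2P − Q = 0.800755, giving −½ ln(0.800755) = 0.111100.
1 − 2Q = 0.888302, giving −¼ ln(0.888302) = 0.029611.
d = 0.111100 + 0.029611 = 0.140711.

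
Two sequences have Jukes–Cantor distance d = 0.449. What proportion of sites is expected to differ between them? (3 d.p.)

p = (3/4)(1 − e^(−4d/3)) = 0.75 × (1 − e^(-0.598667)) = 0.75 × (1 − 0.549544) = 0.337842.

0.338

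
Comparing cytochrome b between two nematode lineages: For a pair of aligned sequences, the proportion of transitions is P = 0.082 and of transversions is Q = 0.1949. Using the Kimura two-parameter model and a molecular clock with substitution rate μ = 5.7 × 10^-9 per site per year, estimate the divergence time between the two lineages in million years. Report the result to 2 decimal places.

Under the Kimura two-parameter model, d = −½ ln(1 − 2P − Q) − ¼ ln(1 − 2Q).
1 − 2P − Q = 0.6411, giving −½ ln(0.6411) = 0.222285.
1 − 2Q = 0.6102, giving −¼ ln(0.6102) = 0.123492.
d = 0.222285 + 0.123492 = 0.345777.
Under a molecular clock d = 2μt, so t = d/(2μ) = 0.345777 / (2 × 5.7 × 10^-9) = 30.33 million years.

30.33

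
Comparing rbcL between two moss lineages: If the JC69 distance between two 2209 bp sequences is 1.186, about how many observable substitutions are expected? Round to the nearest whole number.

1316

Invert JC69: p = (3/4)(1 − e^(−4d/3)) = 0.75 × (1 − e^(-1.581333)) = 0.75 × (1 − 0.205701) = 0.595724.
Expected differing sites = pL ≈ 0.595724 × 2209 = 1315.954316 ≈ 1316.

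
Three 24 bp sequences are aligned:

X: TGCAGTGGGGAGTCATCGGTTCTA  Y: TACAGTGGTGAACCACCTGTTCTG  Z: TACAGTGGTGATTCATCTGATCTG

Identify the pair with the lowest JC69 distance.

Y and Z

X–Y: 7/24 differ, p = 0.292, d = 0.369.
X–Z: 6/24 differ, p = 0.250, d = 0.304.
Y–Z: 4/24 differ, p = 0.167, d = 0.188.
The smallest distance is between Y and Z.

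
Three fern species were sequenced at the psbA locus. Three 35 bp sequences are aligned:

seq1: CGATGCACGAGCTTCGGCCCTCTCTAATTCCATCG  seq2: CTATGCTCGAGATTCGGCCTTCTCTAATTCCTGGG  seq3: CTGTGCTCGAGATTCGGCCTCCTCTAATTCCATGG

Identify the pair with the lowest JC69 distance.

seq1–seq2: 7/35 differ, p = 0.200, d = 0.233.
seq1–seq3: 7/35 differ, p = 0.200, d = 0.233.
seq2–seq3: 4/35 differ, p = 0.114, d = 0.124.
The smallest distance is between seq2 and seq3.

seq2 and seq3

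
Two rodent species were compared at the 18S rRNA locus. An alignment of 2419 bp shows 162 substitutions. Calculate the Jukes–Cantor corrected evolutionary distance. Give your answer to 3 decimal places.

0.070

p = 162/2419 ≈ 0.06697.
d = −(3/4) ln(1 − 4p/3) = −0.75 ln(1 − 0.089293) = −0.75 ln(0.910707)
  = −0.75 × (-0.093534) = 0.070151 substitutions/site.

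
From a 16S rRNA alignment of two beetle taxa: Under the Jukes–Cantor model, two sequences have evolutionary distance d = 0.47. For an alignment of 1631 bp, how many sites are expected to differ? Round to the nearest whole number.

570

Invert JC69: p = (3/4)(1 − e^(−4d/3)) = 0.75 × (1 − e^(-0.626667)) = 0.75 × (1 − 0.534370) = 0.349223.
Expected differing sites = pL ≈ 0.349223 × 1631 = 569.582713 ≈ 570.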